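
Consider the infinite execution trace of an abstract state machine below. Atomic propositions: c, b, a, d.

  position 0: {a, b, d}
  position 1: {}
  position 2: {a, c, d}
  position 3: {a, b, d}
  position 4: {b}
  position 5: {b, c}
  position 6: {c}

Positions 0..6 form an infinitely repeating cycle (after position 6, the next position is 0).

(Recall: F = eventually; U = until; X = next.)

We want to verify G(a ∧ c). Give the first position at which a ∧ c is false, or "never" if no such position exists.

0

At position 0 the labels are {a, b, d}, so a ∧ c is false there. This is the first violation.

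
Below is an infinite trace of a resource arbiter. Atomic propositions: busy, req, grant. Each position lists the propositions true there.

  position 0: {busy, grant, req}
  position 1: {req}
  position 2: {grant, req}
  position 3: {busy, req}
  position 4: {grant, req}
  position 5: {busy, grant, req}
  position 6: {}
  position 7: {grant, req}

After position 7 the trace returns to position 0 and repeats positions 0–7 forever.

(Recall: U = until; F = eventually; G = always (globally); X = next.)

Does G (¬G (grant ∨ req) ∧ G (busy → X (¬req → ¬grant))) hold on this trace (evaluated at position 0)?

¬G (grant ∨ req) ∧ G (busy → X (¬req → ¬grant)) holds at every position 0..7, and those are all positions ever visited, so G (¬G (grant ∨ req) ∧ G (busy → X (¬req → ¬grant))) holds.

Yes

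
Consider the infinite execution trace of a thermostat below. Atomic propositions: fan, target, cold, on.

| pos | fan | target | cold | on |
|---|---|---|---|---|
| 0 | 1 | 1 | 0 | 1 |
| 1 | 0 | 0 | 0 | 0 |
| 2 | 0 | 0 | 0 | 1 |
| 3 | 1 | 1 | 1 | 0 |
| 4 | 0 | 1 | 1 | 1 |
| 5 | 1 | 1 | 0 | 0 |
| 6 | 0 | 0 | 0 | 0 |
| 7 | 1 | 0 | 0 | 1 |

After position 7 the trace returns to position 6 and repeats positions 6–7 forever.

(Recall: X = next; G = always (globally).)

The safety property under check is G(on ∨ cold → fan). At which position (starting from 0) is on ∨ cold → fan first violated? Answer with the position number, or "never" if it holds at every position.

Check on ∨ cold → fan at each position in order: 0 ✓, 1 ✓.
At position 2 the labels are {on}, so on ∨ cold → fan is false there. This is the first violation.

2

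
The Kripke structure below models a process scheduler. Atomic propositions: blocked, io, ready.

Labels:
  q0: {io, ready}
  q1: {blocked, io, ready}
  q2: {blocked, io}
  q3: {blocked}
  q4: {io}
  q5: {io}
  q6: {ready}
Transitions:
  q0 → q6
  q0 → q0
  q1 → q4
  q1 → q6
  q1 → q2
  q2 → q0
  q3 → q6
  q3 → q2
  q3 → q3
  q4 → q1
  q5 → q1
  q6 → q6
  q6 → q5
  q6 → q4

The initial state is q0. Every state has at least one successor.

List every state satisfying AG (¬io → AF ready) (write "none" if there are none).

States satisfying ¬io → AF ready: {q0, q1, q2, q4, q5, q6}.
States satisfying AG (¬io → AF ready): {q0, q1, q2, q4, q5, q6}.

{q0, q1, q2, q4, q5, q6}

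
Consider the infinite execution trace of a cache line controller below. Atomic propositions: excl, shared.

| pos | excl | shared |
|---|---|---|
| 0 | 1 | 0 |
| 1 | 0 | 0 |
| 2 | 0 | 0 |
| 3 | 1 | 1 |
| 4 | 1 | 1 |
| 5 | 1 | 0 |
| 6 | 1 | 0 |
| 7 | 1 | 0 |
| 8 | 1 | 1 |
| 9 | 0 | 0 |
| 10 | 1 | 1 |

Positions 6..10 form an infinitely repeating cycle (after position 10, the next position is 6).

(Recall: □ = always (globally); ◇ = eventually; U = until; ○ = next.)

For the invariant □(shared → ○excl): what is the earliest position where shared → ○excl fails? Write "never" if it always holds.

8

Check shared → ○excl at each position in order: 0 ✓, 1 ✓, 2 ✓, 3 ✓, 4 ✓, 5 ✓, 6 ✓, 7 ✓.
At position 8 the labels are {excl, shared} and the next position 9 has {}, so shared → ○excl is false there. This is the first violation.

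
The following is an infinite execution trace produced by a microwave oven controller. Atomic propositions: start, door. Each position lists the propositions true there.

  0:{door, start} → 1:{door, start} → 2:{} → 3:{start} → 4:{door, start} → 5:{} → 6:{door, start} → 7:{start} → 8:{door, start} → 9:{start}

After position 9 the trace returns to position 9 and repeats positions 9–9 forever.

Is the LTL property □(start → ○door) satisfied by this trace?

start → ○door must hold at every position from 0 onward. It fails at position 1, so □(start → ○door) is false.
Positions where start holds: 0, 1, 3, 4, 6, 7, 8, 9.
Check ○door at each: 0→ok, 1→fails, 3→ok, 4→fails, 6→fails, 7→ok, 8→fails, 9→fails.

Does not hold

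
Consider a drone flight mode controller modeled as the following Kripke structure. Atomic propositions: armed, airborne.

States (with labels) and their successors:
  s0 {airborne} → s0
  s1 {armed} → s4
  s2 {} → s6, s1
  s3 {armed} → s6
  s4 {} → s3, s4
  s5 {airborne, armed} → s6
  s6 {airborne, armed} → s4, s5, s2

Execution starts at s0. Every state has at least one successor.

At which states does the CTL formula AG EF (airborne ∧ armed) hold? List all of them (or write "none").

States satisfying EF (airborne ∧ armed): {s1, s2, s3, s4, s5, s6}.
States satisfying AG EF (airborne ∧ armed): {s1, s2, s3, s4, s5, s6}.

{s1, s2, s3, s4, s5, s6}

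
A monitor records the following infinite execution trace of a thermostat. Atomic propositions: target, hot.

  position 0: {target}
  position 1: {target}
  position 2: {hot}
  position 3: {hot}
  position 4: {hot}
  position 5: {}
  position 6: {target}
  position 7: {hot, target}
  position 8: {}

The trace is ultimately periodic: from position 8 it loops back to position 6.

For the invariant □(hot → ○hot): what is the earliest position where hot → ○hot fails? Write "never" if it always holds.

Check hot → ○hot at each position in order: 0 ✓, 1 ✓, 2 ✓, 3 ✓.
At position 4 the labels are {hot} and the next position 5 has {}, so hot → ○hot is false there. This is the first violation.

4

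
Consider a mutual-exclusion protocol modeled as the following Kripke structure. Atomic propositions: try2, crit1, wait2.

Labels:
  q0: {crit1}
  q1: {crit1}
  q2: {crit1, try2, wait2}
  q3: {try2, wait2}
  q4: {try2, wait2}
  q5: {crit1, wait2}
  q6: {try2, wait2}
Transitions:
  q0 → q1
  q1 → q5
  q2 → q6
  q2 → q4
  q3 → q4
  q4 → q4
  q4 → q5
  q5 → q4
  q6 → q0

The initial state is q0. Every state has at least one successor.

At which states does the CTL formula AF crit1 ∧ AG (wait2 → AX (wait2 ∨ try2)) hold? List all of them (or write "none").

{q0, q1, q5}

States satisfying crit1: {q0, q1, q2, q5}.
States satisfying AF crit1: {q0, q1, q2, q5, q6}.
States satisfying wait2 → AX (wait2 ∨ try2): {q0, q1, q2, q3, q4, q5}.
States satisfying AG (wait2 → AX (wait2 ∨ try2)): {q0, q1, q3, q4, q5}.
States satisfying AF crit1 ∧ AG (wait2 → AX (wait2 ∨ try2)): {q0, q1, q5}.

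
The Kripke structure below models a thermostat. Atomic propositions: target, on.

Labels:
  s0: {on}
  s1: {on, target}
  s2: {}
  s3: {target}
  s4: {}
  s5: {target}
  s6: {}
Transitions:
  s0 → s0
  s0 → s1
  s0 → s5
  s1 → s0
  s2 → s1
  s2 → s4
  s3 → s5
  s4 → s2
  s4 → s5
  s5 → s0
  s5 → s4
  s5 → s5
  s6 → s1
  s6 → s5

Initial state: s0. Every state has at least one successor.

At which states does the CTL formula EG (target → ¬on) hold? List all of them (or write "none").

States satisfying target → ¬on: {s0, s2, s3, s4, s5, s6}.
States satisfying EG (target → ¬on): {s0, s2, s3, s4, s5, s6}.

{s0, s2, s3, s4, s5, s6}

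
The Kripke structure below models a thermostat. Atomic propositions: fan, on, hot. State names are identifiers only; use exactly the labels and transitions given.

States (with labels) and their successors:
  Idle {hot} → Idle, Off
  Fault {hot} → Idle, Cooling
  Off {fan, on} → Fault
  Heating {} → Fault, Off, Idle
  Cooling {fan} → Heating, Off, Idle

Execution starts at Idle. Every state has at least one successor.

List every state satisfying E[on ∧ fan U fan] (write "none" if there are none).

{Off, Cooling}

States satisfying on ∧ fan: {Off}.
States satisfying fan: {Off, Cooling}.
States satisfying E[on ∧ fan U fan]: {Off, Cooling}.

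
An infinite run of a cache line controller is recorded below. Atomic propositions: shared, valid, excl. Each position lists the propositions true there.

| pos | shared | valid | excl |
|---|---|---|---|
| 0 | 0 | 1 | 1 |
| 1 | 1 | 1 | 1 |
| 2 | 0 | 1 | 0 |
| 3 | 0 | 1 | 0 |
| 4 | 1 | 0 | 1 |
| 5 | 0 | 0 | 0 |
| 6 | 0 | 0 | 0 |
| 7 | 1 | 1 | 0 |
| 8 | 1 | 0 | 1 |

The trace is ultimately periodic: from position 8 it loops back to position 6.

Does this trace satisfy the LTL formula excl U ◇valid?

Holds

Walking from position 0: ◇valid first holds at position 0, and excl holds at every earlier position along the way, so excl U ◇valid holds.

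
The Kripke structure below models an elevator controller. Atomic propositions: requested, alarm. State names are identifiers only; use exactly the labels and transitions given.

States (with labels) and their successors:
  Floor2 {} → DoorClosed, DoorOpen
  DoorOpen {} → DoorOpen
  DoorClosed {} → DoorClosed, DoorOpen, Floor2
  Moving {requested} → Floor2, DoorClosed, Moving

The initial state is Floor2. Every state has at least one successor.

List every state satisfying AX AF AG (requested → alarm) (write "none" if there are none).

States satisfying AF AG (requested → alarm): {Floor2, DoorOpen, DoorClosed}.
States satisfying AX AF AG (requested → alarm): {Floor2, DoorOpen, DoorClosed}.

{Floor2, DoorOpen, DoorClosed}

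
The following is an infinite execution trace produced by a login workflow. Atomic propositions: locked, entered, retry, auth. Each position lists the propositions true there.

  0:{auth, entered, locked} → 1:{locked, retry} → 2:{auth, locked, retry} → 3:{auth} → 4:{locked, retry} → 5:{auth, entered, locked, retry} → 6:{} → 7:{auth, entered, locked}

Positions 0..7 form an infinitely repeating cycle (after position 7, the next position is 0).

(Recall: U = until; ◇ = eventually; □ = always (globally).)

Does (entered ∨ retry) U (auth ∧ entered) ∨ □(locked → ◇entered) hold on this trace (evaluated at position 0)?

Yes

Walking from position 0: auth ∧ entered first holds at position 0, and entered ∨ retry holds at every earlier position along the way, so (entered ∨ retry) U (auth ∧ entered) holds.
locked → ◇entered holds at every position 0..7, and those are all positions ever visited, so □(locked → ◇entered) holds.
Positions where locked holds: 0, 1, 2, 4, 5, 7.
Check ◇entered at each: 0→ok, 1→ok, 2→ok, 4→ok, 5→ok, 7→ok.
At position 0: (entered ∨ retry) U (auth ∧ entered) is true; □(locked → ◇entered) is true; so (entered ∨ retry) U (auth ∧ entered) ∨ □(locked → ◇entered) is true.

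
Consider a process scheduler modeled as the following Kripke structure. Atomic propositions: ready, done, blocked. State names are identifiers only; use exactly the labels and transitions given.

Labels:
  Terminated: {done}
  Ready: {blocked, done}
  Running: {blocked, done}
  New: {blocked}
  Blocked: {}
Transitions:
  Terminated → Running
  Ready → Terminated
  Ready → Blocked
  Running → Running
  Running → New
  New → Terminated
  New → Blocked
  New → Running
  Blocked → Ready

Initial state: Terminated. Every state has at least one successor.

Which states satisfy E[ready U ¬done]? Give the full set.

{New, Blocked}

States satisfying ready: ∅.
States satisfying ¬done: {New, Blocked}.
States satisfying E[ready U ¬done]: {New, Blocked}.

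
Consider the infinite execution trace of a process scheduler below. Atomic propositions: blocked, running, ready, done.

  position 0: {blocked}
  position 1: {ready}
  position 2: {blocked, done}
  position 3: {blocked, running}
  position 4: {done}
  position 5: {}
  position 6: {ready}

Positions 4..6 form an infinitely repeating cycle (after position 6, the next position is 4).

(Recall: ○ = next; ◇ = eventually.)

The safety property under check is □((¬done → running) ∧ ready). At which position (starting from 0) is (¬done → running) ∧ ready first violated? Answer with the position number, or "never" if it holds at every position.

At position 0 the labels are {blocked}, so (¬done → running) ∧ ready is false there. This is the first violation.

0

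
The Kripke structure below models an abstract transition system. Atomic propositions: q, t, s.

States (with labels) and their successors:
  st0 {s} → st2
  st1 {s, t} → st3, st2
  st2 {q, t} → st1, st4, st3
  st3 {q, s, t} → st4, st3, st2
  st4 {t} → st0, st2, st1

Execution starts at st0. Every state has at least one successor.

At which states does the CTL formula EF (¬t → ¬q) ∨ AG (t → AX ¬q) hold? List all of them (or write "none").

States satisfying ¬t → ¬q: {st0, st1, st2, st3, st4}.
States satisfying EF (¬t → ¬q): {st0, st1, st2, st3, st4}.
States satisfying t → AX ¬q: {st0}.
States satisfying AG (t → AX ¬q): ∅.
States satisfying EF (¬t → ¬q) ∨ AG (t → AX ¬q): {st0, st1, st2, st3, st4}.

{st0, st1, st2, st3, st4}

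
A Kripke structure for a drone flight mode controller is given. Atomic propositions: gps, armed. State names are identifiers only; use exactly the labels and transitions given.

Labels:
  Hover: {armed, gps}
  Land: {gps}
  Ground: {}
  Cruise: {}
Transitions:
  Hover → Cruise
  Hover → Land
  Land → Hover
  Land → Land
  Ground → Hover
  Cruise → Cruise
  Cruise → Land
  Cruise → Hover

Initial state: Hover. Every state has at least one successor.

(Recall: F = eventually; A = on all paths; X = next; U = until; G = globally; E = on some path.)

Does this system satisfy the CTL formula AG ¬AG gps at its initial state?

Satisfied

States satisfying ¬AG gps: {Hover, Land, Ground, Cruise}.
States satisfying AG ¬AG gps: {Hover, Land, Ground, Cruise}.
Every state reachable from Hover satisfies ¬AG gps.
Hover ∈ Sat(AG ¬AG gps).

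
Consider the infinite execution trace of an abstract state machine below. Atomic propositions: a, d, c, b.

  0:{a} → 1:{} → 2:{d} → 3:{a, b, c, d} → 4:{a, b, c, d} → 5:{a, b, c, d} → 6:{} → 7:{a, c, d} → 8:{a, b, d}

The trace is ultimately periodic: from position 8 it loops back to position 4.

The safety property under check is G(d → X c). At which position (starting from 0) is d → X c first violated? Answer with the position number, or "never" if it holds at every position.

Check d → X c at each position in order: 0 ✓, 1 ✓, 2 ✓, 3 ✓, 4 ✓.
At position 5 the labels are {a, b, c, d} and the next position 6 has {}, so d → X c is false there. This is the first violation.

5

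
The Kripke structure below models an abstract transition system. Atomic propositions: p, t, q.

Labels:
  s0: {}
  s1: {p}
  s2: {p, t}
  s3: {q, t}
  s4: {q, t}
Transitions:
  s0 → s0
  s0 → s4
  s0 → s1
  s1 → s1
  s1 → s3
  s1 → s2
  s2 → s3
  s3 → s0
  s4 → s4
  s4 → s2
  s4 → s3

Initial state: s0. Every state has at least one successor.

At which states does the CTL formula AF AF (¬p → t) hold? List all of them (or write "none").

{s1, s2, s3, s4}

States satisfying AF (¬p → t): {s1, s2, s3, s4}.
States satisfying AF AF (¬p → t): {s1, s2, s3, s4}.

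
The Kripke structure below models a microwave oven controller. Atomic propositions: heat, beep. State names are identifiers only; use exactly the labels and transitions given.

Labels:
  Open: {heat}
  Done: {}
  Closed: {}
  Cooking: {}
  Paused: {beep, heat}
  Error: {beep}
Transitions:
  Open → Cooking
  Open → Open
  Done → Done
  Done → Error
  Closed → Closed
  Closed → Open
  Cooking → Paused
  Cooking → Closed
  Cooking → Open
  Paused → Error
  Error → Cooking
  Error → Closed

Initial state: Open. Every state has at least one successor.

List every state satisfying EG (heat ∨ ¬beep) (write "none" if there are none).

States satisfying heat ∨ ¬beep: {Open, Done, Closed, Cooking, Paused}.
States satisfying EG (heat ∨ ¬beep): {Open, Done, Closed, Cooking}.

{Open, Done, Closed, Cooking}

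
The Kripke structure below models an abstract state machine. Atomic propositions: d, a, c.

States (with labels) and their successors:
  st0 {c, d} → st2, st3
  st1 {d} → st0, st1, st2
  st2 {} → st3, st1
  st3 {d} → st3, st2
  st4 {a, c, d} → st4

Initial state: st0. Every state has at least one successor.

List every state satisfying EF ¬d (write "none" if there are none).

States satisfying ¬d: {st2}.
States satisfying EF ¬d: {st0, st1, st2, st3}.

{st0, st1, st2, st3}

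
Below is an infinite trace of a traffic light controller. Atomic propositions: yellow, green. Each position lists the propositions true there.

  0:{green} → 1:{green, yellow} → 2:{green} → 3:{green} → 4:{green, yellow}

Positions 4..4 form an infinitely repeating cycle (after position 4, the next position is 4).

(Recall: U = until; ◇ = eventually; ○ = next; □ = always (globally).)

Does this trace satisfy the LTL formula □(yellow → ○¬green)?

yellow → ○¬green must hold at every position from 0 onward. It fails at position 1, so □(yellow → ○¬green) is false.
Positions where yellow holds: 1, 4.
Check ○¬green at each: 1→fails, 4→fails.

No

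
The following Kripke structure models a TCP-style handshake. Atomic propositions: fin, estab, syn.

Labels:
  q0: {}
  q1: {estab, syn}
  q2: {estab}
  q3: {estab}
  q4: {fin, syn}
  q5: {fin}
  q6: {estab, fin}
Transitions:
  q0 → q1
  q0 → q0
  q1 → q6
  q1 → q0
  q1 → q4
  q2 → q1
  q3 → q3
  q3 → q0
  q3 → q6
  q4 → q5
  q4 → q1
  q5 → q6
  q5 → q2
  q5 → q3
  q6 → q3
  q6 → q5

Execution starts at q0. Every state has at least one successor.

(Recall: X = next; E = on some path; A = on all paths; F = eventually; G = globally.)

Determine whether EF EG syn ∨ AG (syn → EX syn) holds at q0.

States satisfying EG syn: {q1, q4}.
States satisfying EF EG syn: {q0, q1, q2, q3, q4, q5, q6}.
States satisfying syn → EX syn: {q0, q1, q2, q3, q4, q5, q6}.
States satisfying AG (syn → EX syn): {q0, q1, q2, q3, q4, q5, q6}.
States satisfying EF EG syn ∨ AG (syn → EX syn): {q0, q1, q2, q3, q4, q5, q6}.
q0 ∈ Sat(EF EG syn ∨ AG (syn → EX syn)).

Satisfied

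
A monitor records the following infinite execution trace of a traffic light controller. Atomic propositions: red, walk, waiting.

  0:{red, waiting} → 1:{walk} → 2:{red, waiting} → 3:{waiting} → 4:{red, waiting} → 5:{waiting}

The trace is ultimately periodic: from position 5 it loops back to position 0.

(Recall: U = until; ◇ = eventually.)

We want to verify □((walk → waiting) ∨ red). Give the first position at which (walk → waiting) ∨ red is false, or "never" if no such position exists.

Check (walk → waiting) ∨ red at each position in order: 0 ✓.
At position 1 the labels are {walk}, so (walk → waiting) ∨ red is false there. This is the first violation.

1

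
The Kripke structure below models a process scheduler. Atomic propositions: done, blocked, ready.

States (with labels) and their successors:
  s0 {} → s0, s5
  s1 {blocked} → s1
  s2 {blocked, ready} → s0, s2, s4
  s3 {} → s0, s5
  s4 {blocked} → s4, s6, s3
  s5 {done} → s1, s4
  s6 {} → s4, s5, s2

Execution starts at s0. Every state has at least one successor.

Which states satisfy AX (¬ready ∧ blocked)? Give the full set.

States satisfying ¬ready ∧ blocked: {s1, s4}.
States satisfying AX (¬ready ∧ blocked): {s1, s5}.

{s1, s5}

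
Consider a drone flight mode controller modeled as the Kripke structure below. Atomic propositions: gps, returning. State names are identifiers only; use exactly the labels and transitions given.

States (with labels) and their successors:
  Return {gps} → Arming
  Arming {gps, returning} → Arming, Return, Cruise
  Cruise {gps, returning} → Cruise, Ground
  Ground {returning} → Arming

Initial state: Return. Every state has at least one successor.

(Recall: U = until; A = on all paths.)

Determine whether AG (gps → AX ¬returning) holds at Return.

No

States satisfying gps → AX ¬returning: {Ground}.
States satisfying AG (gps → AX ¬returning): ∅.
Arming is reachable from Return and violates gps → AX ¬returning, so AG fails at Return.
Return ∉ Sat(AG (gps → AX ¬returning)).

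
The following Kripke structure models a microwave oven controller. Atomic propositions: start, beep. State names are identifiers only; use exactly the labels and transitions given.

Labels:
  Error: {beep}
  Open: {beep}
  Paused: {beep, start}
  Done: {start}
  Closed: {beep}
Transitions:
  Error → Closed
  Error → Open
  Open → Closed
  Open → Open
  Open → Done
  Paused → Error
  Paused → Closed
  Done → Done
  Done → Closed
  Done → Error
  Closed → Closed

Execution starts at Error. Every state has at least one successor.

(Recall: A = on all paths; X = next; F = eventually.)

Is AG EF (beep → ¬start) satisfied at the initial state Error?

Satisfied

States satisfying EF (beep → ¬start): {Error, Open, Paused, Done, Closed}.
States satisfying AG EF (beep → ¬start): {Error, Open, Paused, Done, Closed}.
Every state reachable from Error satisfies EF (beep → ¬start).
Error ∈ Sat(AG EF (beep → ¬start)).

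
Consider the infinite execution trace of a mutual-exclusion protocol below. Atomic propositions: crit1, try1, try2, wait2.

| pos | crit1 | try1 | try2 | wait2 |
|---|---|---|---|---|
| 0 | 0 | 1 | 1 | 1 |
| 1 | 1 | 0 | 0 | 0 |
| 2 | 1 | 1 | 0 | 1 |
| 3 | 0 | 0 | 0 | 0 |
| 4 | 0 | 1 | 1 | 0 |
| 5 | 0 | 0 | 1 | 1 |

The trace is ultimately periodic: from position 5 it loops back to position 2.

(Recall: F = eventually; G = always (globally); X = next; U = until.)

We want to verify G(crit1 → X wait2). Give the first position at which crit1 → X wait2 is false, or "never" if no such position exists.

2

Check crit1 → X wait2 at each position in order: 0 ✓, 1 ✓.
At position 2 the labels are {crit1, try1, wait2} and the next position 3 has {}, so crit1 → X wait2 is false there. This is the first violation.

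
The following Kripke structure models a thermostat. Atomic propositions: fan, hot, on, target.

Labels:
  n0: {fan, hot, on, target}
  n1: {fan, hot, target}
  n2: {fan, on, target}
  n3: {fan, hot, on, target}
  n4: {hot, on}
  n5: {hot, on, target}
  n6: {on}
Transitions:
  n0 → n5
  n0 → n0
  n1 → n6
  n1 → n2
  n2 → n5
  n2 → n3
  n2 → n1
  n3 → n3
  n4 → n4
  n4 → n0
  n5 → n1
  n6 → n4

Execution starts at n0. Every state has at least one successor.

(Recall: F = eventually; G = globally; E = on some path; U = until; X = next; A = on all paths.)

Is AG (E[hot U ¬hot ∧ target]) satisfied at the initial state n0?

States satisfying E[hot U ¬hot ∧ target]: {n0, n1, n2, n4, n5}.
States satisfying AG (E[hot U ¬hot ∧ target]): ∅.
n3 is reachable from n0 and violates E[hot U ¬hot ∧ target], so AG fails at n0.
n0 ∉ Sat(AG (E[hot U ¬hot ∧ target])).

No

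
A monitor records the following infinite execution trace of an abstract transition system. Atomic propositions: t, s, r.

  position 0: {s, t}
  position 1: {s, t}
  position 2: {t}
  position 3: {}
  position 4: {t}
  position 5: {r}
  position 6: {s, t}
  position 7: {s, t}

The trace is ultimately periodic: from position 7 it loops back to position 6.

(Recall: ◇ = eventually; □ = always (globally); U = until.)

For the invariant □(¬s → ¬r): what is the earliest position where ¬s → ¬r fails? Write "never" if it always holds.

5

Check ¬s → ¬r at each position in order: 0 ✓, 1 ✓, 2 ✓, 3 ✓, 4 ✓.
At position 5 the labels are {r}, so ¬s → ¬r is false there. This is the first violation.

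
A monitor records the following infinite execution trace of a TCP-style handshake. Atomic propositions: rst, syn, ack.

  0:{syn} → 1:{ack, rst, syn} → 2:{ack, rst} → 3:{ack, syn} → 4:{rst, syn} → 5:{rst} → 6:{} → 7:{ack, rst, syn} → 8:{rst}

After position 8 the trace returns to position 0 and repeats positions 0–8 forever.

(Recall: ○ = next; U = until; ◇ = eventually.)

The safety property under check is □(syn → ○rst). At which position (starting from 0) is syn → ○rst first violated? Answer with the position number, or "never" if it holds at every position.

never

syn → ○rst holds at every position 0..8, and those are all the positions the trace ever visits, so the invariant □(syn → ○rst) is never violated.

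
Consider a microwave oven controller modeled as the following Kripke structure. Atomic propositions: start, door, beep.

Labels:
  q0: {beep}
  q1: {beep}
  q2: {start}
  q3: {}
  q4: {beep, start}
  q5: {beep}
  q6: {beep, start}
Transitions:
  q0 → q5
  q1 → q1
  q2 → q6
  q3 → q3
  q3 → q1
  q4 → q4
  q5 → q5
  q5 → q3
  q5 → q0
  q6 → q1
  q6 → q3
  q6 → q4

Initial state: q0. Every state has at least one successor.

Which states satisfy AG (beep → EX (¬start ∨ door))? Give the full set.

States satisfying beep → EX (¬start ∨ door): {q0, q1, q2, q3, q5, q6}.
States satisfying AG (beep → EX (¬start ∨ door)): {q0, q1, q3, q5}.

{q0, q1, q3, q5}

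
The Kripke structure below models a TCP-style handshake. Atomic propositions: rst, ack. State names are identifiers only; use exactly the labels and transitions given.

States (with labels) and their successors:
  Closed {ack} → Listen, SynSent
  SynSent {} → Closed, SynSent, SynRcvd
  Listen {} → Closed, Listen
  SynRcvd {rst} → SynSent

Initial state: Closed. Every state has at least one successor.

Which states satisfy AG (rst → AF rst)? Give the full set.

States satisfying rst → AF rst: {Closed, SynSent, Listen, SynRcvd}.
States satisfying AG (rst → AF rst): {Closed, SynSent, Listen, SynRcvd}.

{Closed, SynSent, Listen, SynRcvd}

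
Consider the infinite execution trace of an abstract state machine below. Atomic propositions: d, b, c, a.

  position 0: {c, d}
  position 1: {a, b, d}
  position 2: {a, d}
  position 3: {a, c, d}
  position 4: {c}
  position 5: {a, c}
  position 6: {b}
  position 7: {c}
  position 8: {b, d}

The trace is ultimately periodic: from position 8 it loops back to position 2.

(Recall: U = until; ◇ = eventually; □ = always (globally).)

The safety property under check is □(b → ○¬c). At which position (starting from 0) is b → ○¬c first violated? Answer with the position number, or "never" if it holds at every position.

6

Check b → ○¬c at each position in order: 0 ✓, 1 ✓, 2 ✓, 3 ✓, 4 ✓, 5 ✓.
At position 6 the labels are {b} and the next position 7 has {c}, so b → ○¬c is false there. This is the first violation.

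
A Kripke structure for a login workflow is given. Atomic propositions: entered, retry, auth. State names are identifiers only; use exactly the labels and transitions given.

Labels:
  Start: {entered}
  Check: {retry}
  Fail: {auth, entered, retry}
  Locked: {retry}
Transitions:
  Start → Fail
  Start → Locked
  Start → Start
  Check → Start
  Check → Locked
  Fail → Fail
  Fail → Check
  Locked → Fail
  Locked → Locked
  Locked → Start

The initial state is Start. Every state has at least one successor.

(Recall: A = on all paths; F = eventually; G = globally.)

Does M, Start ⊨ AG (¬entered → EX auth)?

Does not hold

States satisfying ¬entered → EX auth: {Start, Fail, Locked}.
States satisfying AG (¬entered → EX auth): ∅.
Check is reachable from Start and violates ¬entered → EX auth, so AG fails at Start.
Start ∉ Sat(AG (¬entered → EX auth)).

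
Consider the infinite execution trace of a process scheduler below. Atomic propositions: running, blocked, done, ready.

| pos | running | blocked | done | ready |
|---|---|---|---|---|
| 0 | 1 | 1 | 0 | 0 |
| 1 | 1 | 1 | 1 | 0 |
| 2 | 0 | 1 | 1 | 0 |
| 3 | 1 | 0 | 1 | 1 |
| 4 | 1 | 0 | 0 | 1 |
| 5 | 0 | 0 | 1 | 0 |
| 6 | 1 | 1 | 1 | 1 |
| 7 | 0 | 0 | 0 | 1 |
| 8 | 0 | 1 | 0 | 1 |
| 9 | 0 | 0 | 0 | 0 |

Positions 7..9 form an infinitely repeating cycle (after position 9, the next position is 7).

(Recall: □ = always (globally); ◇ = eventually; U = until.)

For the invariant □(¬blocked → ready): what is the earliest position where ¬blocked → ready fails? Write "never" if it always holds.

5

Check ¬blocked → ready at each position in order: 0 ✓, 1 ✓, 2 ✓, 3 ✓, 4 ✓.
At position 5 the labels are {done}, so ¬blocked → ready is false there. This is the first violation.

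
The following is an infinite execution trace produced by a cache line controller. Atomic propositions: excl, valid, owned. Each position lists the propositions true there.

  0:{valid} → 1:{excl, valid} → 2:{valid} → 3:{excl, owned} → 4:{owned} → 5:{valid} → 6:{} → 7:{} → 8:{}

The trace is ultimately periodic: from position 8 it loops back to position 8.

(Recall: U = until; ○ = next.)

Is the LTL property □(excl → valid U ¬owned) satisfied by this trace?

excl → valid U ¬owned must hold at every position from 0 onward. It fails at position 3, so □(excl → valid U ¬owned) is false.
Positions where excl holds: 1, 3.
Check valid U ¬owned at each: 1→ok, 3→fails.

No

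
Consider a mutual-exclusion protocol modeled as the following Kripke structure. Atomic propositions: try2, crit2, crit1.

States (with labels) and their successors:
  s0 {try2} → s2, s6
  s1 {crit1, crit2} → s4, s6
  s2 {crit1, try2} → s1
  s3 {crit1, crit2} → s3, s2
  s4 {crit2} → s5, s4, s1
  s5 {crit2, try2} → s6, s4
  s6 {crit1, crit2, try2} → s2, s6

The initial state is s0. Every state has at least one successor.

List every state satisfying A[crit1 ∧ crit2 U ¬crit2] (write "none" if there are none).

{s0, s2}

States satisfying crit1 ∧ crit2: {s1, s3, s6}.
States satisfying ¬crit2: {s0, s2}.
States satisfying A[crit1 ∧ crit2 U ¬crit2]: {s0, s2}.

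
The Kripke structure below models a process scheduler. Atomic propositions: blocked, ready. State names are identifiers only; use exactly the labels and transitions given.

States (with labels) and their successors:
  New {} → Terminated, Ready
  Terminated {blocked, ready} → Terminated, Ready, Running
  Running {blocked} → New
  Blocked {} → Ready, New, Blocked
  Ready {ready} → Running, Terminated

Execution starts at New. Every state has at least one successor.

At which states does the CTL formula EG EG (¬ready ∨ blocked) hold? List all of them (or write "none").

States satisfying EG (¬ready ∨ blocked): {New, Terminated, Running, Blocked}.
States satisfying EG EG (¬ready ∨ blocked): {New, Terminated, Running, Blocked}.

{New, Terminated, Running, Blocked}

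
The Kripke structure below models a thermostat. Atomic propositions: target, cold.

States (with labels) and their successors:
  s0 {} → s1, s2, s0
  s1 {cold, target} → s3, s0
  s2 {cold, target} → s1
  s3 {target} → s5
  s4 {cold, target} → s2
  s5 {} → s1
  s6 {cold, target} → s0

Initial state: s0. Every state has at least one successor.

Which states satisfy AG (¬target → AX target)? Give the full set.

none

States satisfying ¬target → AX target: {s1, s2, s3, s4, s5, s6}.
States satisfying AG (¬target → AX target): ∅.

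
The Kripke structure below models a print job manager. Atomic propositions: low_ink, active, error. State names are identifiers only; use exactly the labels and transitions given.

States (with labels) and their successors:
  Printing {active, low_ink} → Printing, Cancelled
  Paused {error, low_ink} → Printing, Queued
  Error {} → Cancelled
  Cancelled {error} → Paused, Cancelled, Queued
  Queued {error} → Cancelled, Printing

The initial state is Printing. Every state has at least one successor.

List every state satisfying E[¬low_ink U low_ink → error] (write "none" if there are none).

{Paused, Error, Cancelled, Queued}

States satisfying ¬low_ink: {Error, Cancelled, Queued}.
States satisfying low_ink → error: {Paused, Error, Cancelled, Queued}.
States satisfying E[¬low_ink U low_ink → error]: {Paused, Error, Cancelled, Queued}.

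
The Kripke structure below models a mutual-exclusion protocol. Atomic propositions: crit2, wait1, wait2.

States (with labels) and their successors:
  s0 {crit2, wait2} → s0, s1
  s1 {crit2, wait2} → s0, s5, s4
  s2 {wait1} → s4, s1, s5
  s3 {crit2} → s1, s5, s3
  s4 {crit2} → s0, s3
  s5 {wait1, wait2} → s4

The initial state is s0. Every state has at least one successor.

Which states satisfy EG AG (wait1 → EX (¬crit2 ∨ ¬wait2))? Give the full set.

{s0, s1, s2, s3, s4, s5}

States satisfying AG (wait1 → EX (¬crit2 ∨ ¬wait2)): {s0, s1, s2, s3, s4, s5}.
States satisfying EG AG (wait1 → EX (¬crit2 ∨ ¬wait2)): {s0, s1, s2, s3, s4, s5}.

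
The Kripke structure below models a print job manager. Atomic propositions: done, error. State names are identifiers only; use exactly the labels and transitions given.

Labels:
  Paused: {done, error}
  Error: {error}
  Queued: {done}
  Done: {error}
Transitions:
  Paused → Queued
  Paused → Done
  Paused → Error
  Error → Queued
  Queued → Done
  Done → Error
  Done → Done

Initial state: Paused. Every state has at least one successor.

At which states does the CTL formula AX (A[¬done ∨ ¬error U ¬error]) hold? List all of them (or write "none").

States satisfying A[¬done ∨ ¬error U ¬error]: {Error, Queued}.
States satisfying AX (A[¬done ∨ ¬error U ¬error]): {Error}.

{Error}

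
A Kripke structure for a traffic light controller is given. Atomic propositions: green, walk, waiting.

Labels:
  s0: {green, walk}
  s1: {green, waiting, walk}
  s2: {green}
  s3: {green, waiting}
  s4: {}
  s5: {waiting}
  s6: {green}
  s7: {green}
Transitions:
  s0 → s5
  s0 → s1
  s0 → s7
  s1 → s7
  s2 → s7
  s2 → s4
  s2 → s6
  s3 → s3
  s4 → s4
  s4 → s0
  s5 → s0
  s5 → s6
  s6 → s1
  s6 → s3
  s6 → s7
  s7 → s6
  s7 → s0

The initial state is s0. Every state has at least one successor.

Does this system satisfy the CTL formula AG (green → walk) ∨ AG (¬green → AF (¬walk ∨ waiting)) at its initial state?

States satisfying green → walk: {s0, s1, s4, s5}.
States satisfying AG (green → walk): ∅.
States satisfying ¬green → AF (¬walk ∨ waiting): {s0, s1, s2, s3, s4, s5, s6, s7}.
States satisfying AG (¬green → AF (¬walk ∨ waiting)): {s0, s1, s2, s3, s4, s5, s6, s7}.
States satisfying AG (green → walk) ∨ AG (¬green → AF (¬walk ∨ waiting)): {s0, s1, s2, s3, s4, s5, s6, s7}.
s0 ∈ Sat(AG (green → walk) ∨ AG (¬green → AF (¬walk ∨ waiting))).

Holds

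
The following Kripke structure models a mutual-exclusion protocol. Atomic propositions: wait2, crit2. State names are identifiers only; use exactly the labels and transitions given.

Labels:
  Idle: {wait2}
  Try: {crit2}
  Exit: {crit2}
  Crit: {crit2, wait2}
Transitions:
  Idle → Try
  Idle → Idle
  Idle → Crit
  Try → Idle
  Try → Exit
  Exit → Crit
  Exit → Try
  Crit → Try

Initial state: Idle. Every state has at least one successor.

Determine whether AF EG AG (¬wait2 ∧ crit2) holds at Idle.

States satisfying EG AG (¬wait2 ∧ crit2): ∅.
States satisfying AF EG AG (¬wait2 ∧ crit2): ∅.
There is a path from Idle along which EG AG (¬wait2 ∧ crit2) never holds.
Idle ∉ Sat(AF EG AG (¬wait2 ∧ crit2)).

No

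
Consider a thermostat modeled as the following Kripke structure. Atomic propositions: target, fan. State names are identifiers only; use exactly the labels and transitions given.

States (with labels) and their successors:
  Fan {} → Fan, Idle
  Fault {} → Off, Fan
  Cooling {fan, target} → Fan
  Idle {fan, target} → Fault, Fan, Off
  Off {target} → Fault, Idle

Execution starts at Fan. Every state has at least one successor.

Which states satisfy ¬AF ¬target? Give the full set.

States satisfying ¬target: {Fan, Fault}.
States satisfying AF ¬target: {Fan, Fault, Cooling}.
States satisfying ¬AF ¬target: {Idle, Off}.

{Idle, Off}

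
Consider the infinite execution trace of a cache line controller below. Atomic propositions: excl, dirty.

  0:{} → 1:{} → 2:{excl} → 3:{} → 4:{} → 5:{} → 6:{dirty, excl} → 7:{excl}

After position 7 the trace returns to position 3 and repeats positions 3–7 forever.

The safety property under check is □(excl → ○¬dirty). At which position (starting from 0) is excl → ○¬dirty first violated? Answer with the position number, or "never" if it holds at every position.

excl → ○¬dirty holds at every position 0..7, and those are all the positions the trace ever visits, so the invariant □(excl → ○¬dirty) is never violated.

never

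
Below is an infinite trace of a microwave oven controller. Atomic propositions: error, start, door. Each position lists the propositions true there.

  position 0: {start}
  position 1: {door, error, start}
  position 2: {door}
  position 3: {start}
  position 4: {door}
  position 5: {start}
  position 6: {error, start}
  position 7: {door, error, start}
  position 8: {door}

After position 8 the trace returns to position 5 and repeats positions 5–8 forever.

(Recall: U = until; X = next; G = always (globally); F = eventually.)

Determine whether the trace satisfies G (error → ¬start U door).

Violated

error → ¬start U door must hold at every position from 0 onward. It fails at position 6, so G (error → ¬start U door) is false.
Positions where error holds: 1, 6, 7.
Check ¬start U door at each: 1→ok, 6→fails, 7→ok.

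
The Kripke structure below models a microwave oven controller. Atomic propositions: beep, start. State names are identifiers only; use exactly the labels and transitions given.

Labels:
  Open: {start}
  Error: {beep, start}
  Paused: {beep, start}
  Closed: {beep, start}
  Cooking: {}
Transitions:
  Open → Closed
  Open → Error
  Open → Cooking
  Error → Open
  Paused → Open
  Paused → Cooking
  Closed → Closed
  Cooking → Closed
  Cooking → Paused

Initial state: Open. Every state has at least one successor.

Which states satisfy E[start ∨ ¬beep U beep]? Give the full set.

States satisfying start ∨ ¬beep: {Open, Error, Paused, Closed, Cooking}.
States satisfying beep: {Error, Paused, Closed}.
States satisfying E[start ∨ ¬beep U beep]: {Open, Error, Paused, Closed, Cooking}.

{Open, Error, Paused, Closed, Cooking}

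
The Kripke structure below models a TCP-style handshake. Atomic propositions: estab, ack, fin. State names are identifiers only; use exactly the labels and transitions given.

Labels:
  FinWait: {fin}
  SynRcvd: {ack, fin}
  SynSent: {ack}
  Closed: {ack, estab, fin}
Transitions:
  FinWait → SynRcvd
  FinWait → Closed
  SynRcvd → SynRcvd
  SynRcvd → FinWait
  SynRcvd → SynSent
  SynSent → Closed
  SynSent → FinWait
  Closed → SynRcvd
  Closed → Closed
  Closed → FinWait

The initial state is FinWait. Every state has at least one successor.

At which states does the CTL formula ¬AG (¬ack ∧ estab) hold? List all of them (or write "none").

States satisfying ¬ack ∧ estab: ∅.
States satisfying AG (¬ack ∧ estab): ∅.
States satisfying ¬AG (¬ack ∧ estab): {FinWait, SynRcvd, SynSent, Closed}.

{FinWait, SynRcvd, SynSent, Closed}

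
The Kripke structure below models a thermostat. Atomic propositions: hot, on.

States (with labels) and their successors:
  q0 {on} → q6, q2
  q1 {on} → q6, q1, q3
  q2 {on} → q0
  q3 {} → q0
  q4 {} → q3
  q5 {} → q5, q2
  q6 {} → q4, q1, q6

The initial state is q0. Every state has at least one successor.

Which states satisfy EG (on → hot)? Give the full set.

{q5, q6}

States satisfying on → hot: {q3, q4, q5, q6}.
States satisfying EG (on → hot): {q5, q6}.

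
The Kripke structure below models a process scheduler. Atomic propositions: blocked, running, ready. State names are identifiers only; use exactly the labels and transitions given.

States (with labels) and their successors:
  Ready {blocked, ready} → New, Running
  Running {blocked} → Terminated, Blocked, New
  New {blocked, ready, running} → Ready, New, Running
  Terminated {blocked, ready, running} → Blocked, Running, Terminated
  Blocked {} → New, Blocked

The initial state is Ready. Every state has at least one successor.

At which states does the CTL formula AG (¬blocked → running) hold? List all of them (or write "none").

none

States satisfying ¬blocked → running: {Ready, Running, New, Terminated}.
States satisfying AG (¬blocked → running): ∅.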